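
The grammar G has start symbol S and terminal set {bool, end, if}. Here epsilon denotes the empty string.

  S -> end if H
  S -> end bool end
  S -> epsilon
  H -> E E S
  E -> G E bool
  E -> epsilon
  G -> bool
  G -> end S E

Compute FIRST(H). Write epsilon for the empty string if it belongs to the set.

{epsilon, bool, end}

FIRST(S): from S->end if H we get {end}; from S->end bool end we get {end}; from S->epsilon we get {epsilon}. So FIRST(S) = {epsilon, end}.
FIRST(G): from G->bool we get {bool}; from G->end S E we get {end}. So FIRST(G) = {bool, end}.
FIRST(E): from E->G E bool we get {bool, end}; from E->epsilon we get {epsilon}. So FIRST(E) = {epsilon, bool, end}.
FIRST(H): from H->E E S we get {epsilon, bool, end}. So FIRST(H) = {epsilon, bool, end}.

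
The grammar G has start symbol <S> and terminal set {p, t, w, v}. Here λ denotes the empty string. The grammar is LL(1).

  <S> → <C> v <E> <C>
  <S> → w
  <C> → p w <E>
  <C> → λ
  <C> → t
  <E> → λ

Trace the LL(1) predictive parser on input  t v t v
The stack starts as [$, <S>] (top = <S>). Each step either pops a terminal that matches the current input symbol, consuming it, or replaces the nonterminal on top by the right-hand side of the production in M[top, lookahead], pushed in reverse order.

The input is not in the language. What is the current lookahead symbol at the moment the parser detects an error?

v

     Stack            Input      Action
  1  $ <S>            t v t v $  expand <S> → <C> v <E> <C>
  2  $ <C> <E> v <C>  t v t v $  expand <C> → t
  3  $ <C> <E> v t    t v t v $  match t
  4  $ <C> <E> v      v t v $    match v
  5  $ <C> <E>        t v $      expand <E> → λ
  6  $ <C>            t v $      expand <C> → t
  7  $ t              t v $      match t
  8  $                v $        error: stack empty but input remains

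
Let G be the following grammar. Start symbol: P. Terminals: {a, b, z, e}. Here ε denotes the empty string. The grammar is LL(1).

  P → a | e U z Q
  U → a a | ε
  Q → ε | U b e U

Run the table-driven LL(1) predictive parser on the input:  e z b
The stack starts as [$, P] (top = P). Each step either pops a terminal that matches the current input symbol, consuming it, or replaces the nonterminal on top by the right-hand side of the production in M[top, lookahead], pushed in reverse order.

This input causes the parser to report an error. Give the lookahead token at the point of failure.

$

step 1: stack=$ P  input=e z b $  — expand P → e U z Q
step 2: stack=$ Q z U e  input=e z b $  — match e
step 3: stack=$ Q z U  input=z b $  — expand U → ε
step 4: stack=$ Q z  input=z b $  — match z
step 5: stack=$ Q  input=b $  — expand Q → U b e U
step 6: stack=$ U e b U  input=b $  — expand U → ε
step 7: stack=$ U e b  input=b $  — match b
step 8: stack=$ U e  input=$  — error: top is terminal e but lookahead is $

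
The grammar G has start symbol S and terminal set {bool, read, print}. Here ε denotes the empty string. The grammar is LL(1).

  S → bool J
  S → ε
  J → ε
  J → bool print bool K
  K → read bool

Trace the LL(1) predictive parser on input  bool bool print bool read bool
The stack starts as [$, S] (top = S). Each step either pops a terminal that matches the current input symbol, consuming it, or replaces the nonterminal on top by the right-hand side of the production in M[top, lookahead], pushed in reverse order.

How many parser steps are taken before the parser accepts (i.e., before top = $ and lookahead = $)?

9

step 1: stack=$ S  input=bool bool print bool read bool $  — expand S → bool J
step 2: stack=$ J bool  input=bool bool print bool read bool $  — match bool
step 3: stack=$ J  input=bool print bool read bool $  — expand J → bool print bool K
step 4: stack=$ K bool print bool  input=bool print bool read bool $  — match bool
step 5: stack=$ K bool print  input=print bool read bool $  — match print
step 6: stack=$ K bool  input=bool read bool $  — match bool
step 7: stack=$ K  input=read bool $  — expand K → read bool
step 8: stack=$ bool read  input=read bool $  — match read
step 9: stack=$ bool  input=bool $  — match bool
Accept reached after 9 steps.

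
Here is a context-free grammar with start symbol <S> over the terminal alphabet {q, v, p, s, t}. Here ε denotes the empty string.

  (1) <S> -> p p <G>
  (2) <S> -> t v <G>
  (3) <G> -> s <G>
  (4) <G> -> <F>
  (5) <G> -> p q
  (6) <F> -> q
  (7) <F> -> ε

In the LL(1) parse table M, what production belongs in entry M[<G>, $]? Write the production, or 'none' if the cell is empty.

FIRST(<S>) = {p, t}
FIRST(<F>) = {ε, q}
FIRST(<G>) = {ε, p, q, s}  (via <F>)
FOLLOW(<S>) includes $ since <S> is the start symbol.
FOLLOW(<S>): <S> appears on no right-hand side. Thus FOLLOW(<S>) = {$}.
FOLLOW(<G>): in <S>->p p <G>, the suffix after <G> is empty, so FOLLOW(<G>) ⊇ FOLLOW(<S>) = {$}; in <S>->t v <G>, the suffix after <G> is empty, so FOLLOW(<G>) ⊇ FOLLOW(<S>) = {$}; in <G>->s <G>, the suffix after <G> is empty (adds nothing new). Thus FOLLOW(<G>) = {$}.
For <G> -> s <G>: FIRST(s <G>) = {s}, so it goes in M[<G>, t] for t ∈ {s}.
For <G> -> <F>: FIRST(<F>) = {ε, q}, so it goes in M[<G>, t] for t ∈ {q}; since ε ∈ FIRST, also for every t ∈ FOLLOW(<G>) = {$}.
For <G> -> p q: FIRST(p q) = {p}, so it goes in M[<G>, t] for t ∈ {p}.

<G> -> <F>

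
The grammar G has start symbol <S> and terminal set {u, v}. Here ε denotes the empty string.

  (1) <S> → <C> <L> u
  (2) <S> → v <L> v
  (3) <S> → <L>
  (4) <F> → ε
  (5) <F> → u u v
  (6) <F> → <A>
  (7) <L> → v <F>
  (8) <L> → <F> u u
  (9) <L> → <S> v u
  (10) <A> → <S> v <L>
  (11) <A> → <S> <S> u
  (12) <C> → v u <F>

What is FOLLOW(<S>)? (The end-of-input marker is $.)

FIRST(<C>): from <C>→v u <F> we get {v}. So FIRST(<C>) = {v}.
FIRST(<S>): from <S>→<C> <L> u we get {v}; from <S>→v <L> v we get {v}; from <S>→<L> we get {u, v}. So FIRST(<S>) = {u, v}.
FIRST(<A>): from <A>→<S> v <L> we get {u, v}; from <A>→<S> <S> u we get {u, v}. So FIRST(<A>) = {u, v}.
FIRST(<F>): from <F>→ε we get {ε}; from <F>→u u v we get {u}; from <F>→<A> we get {u, v}. So FIRST(<F>) = {ε, u, v}.
FIRST(<L>): from <L>→v <F> we get {v}; from <L>→<F> u u we get {u, v}; from <L>→<S> v u we get {u, v}. So FIRST(<L>) = {u, v}.
FOLLOW(<S>) includes $ since <S> is the start symbol.
FOLLOW(<S>): in <L>→<S> v u, <S> is followed by v u with FIRST {v}; in <A>→<S> v <L>, <S> is followed by v <L> with FIRST {v}; in <A>→<S> <S> u (occurrence 1), <S> is followed by <S> u with FIRST {u, v}; in <A>→<S> <S> u (occurrence 2), <S> is followed by u with FIRST {u}. Thus FOLLOW(<S>) = {$, u, v}.
FOLLOW(<C>): in <S>→<C> <L> u, <C> is followed by <L> u with FIRST {u, v}. Thus FOLLOW(<C>) = {u, v}.
FOLLOW(<F>): in <L>→v <F>, the suffix after <F> is empty, so FOLLOW(<F>) ⊇ FOLLOW(<L>) = {$, u, v}; in <L>→<F> u u, <F> is followed by u u with FIRST {u}; in <C>→v u <F>, the suffix after <F> is empty, so FOLLOW(<F>) ⊇ FOLLOW(<C>) = {u, v}. Thus FOLLOW(<F>) = {$, u, v}.
FOLLOW(<A>): in <F>→<A>, the suffix after <A> is empty, so FOLLOW(<A>) ⊇ FOLLOW(<F>) = {$, u, v}. Thus FOLLOW(<A>) = {$, u, v}.
FOLLOW(<L>): in <S>→<C> <L> u, <L> is followed by u with FIRST {u}; in <S>→v <L> v, <L> is followed by v with FIRST {v}; in <S>→<L>, the suffix after <L> is empty, so FOLLOW(<L>) ⊇ FOLLOW(<S>) = {$, u, v}; in <A>→<S> v <L>, the suffix after <L> is empty, so FOLLOW(<L>) ⊇ FOLLOW(<A>) = {$, u, v}. Thus FOLLOW(<L>) = {$, u, v}.

{$, u, v}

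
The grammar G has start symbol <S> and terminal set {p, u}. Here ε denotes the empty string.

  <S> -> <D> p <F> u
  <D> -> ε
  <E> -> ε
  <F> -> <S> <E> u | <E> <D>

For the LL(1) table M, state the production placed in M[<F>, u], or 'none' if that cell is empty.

<F> -> <E> <D>

FIRST(<D>): from <D>->ε we get {ε}. So FIRST(<D>) = {ε}.
FIRST(<E>): from <E>->ε we get {ε}. So FIRST(<E>) = {ε}.
FIRST(<S>): from <S>-><D> p <F> u we get {p}. So FIRST(<S>) = {p}.
FIRST(<F>): from <F>-><S> <E> u we get {p}; from <F>-><E> <D> we get {ε}. So FIRST(<F>) = {ε, p}.
FOLLOW(<S>) includes $ since <S> is the start symbol.
FOLLOW(<F>): in <S>-><D> p <F> u, <F> is followed by u with FIRST {u}. Thus FOLLOW(<F>) = {u}.
For <F> -> <S> <E> u: FIRST(<S> <E> u) = {p}, so it goes in M[<F>, t] for t ∈ {p}.
For <F> -> <E> <D>: FIRST(<E> <D>) = {ε}, so it goes in M[<F>, t] for t ∈ {}; since ε ∈ FIRST, also for every t ∈ FOLLOW(<F>) = {u}.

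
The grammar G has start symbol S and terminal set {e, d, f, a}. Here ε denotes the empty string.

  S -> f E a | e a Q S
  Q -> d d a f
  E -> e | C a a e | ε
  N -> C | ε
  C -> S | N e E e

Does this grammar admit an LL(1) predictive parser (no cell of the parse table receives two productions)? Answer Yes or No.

FIRST(S) = {e, f}
FIRST(Q) = {d}
FIRST(E) = {ε, e, f}
FIRST(N) = {ε, e, f}
FIRST(C) = {e, f}
FOLLOW(S) = {$, a, e}
FOLLOW(Q) = {e, f}
FOLLOW(E) = {a, e}
FOLLOW(N) = {e}
FOLLOW(C) = {a, e}
Cell M[C, e] receives both C -> S and C -> N e E e — the grammar is not LL(1).

No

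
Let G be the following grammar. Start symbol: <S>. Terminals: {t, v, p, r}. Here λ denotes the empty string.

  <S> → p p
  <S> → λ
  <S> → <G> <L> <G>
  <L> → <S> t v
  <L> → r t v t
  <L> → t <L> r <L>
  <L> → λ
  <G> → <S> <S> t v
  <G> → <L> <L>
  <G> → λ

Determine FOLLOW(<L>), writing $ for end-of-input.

FIRST(<S>): from <S>→p p we get {p}; from <S>→λ we get {λ}; from <S>→<G> <L> <G> we get {λ, p, r, t}. So FIRST(<S>) = {λ, p, r, t}.
FIRST(<L>): from <L>→<S> t v we get {p, r, t}; from <L>→r t v t we get {r}; from <L>→t <L> r <L> we get {t}; from <L>→λ we get {λ}. So FIRST(<L>) = {λ, p, r, t}.
FIRST(<G>): from <G>→<S> <S> t v we get {p, r, t}; from <G>→<L> <L> we get {λ, p, r, t}; from <G>→λ we get {λ}. So FIRST(<G>) = {λ, p, r, t}.
FOLLOW(<S>) includes $ since <S> is the start symbol.
FOLLOW(<S>): in <L>→<S> t v, <S> is followed by t v with FIRST {t}; in <G>→<S> <S> t v (occurrence 1), <S> is followed by <S> t v with FIRST {p, r, t}; in <G>→<S> <S> t v (occurrence 2), <S> is followed by t v with FIRST {t}. Thus FOLLOW(<S>) = {$, p, r, t}.
FOLLOW(<G>): in <S>→<G> <L> <G> (occurrence 1), <G> is followed by <L> <G> with FIRST {λ, p, r, t}; in <S>→<G> <L> <G> (occurrence 1), the suffix after <G> is nullable, so FOLLOW(<G>) ⊇ FOLLOW(<S>) = {$, p, r, t}; in <S>→<G> <L> <G> (occurrence 2), the suffix after <G> is empty, so FOLLOW(<G>) ⊇ FOLLOW(<S>) = {$, p, r, t}. Thus FOLLOW(<G>) = {$, p, r, t}.
FOLLOW(<L>): in <S>→<G> <L> <G>, <L> is followed by <G> with FIRST {λ, p, r, t}; in <S>→<G> <L> <G>, the suffix after <L> is nullable, so FOLLOW(<L>) ⊇ FOLLOW(<S>) = {$, p, r, t}; in <L>→t <L> r <L> (occurrence 1), <L> is followed by r <L> with FIRST {r}; in <L>→t <L> r <L> (occurrence 2), the suffix after <L> is empty (adds nothing new); in <G>→<L> <L> (occurrence 1), <L> is followed by <L> with FIRST {λ, p, r, t}; in <G>→<L> <L> (occurrence 1), the suffix after <L> is nullable, so FOLLOW(<L>) ⊇ FOLLOW(<G>) = {$, p, r, t}; in <G>→<L> <L> (occurrence 2), the suffix after <L> is empty, so FOLLOW(<L>) ⊇ FOLLOW(<G>) = {$, p, r, t}. Thus FOLLOW(<L>) = {$, p, r, t}.

{$, p, r, t}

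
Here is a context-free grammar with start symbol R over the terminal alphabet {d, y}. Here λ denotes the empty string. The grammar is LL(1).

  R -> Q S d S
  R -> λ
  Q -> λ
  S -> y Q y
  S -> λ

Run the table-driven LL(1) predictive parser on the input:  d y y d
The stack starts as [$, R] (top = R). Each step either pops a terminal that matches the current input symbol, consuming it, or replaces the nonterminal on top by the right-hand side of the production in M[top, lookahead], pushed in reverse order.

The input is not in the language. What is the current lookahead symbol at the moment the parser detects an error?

     Stack      Input      Action
  1  $ R        d y y d $  expand R -> Q S d S
  2  $ S d S Q  d y y d $  expand Q -> λ
  3  $ S d S    d y y d $  expand S -> λ
  4  $ S d      d y y d $  match d
  5  $ S        y y d $    expand S -> y Q y
  6  $ y Q y    y y d $    match y
  7  $ y Q      y d $      expand Q -> λ
  8  $ y        y d $      match y
  9  $          d $        error: stack empty but input remains

d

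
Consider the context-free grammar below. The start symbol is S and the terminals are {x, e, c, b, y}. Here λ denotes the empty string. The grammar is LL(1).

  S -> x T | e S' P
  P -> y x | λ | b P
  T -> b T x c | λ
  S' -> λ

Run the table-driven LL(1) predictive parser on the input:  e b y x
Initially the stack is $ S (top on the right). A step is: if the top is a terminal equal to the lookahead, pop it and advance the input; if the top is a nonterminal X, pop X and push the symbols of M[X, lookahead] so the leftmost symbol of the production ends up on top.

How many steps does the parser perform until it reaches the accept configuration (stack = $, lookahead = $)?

8

     Stack     Input      Action
  1  $ S       e b y x $  expand S -> e S' P
  2  $ P S' e  e b y x $  match e
  3  $ P S'    b y x $    expand S' -> λ
  4  $ P       b y x $    expand P -> b P
  5  $ P b     b y x $    match b
  6  $ P       y x $      expand P -> y x
  7  $ x y     y x $      match y
  8  $ x       x $        match x
Accept reached after 8 steps.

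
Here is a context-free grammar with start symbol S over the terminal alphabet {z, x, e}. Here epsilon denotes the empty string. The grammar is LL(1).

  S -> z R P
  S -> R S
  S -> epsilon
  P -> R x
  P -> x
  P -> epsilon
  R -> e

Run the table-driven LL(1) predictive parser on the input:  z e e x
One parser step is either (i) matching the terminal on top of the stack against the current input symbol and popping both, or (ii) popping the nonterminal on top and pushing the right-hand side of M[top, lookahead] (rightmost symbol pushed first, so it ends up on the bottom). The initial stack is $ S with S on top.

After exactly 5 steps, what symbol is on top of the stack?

step 1: stack=$ S  input=z e e x $  — expand S -> z R P
step 2: stack=$ P R z  input=z e e x $  — match z
step 3: stack=$ P R  input=e e x $  — expand R -> e
step 4: stack=$ P e  input=e e x $  — match e
step 5: stack=$ P  input=e x $  — expand P -> R x
Stack after step 5: $ x R (top = R).

R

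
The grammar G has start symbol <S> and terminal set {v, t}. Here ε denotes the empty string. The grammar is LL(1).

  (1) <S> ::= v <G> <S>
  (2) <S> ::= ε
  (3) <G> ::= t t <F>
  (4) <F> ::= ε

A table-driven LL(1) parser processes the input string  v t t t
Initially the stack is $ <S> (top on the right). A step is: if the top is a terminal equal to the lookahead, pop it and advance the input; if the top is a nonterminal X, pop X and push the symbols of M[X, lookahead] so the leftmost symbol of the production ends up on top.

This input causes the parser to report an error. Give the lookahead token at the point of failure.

t

step 1: stack=$ <S>  input=v t t t $  — expand <S> ::= v <G> <S>
step 2: stack=$ <S> <G> v  input=v t t t $  — match v
step 3: stack=$ <S> <G>  input=t t t $  — expand <G> ::= t t <F>
step 4: stack=$ <S> <F> t t  input=t t t $  — match t
step 5: stack=$ <S> <F> t  input=t t $  — match t
step 6: stack=$ <S> <F>  input=t $  — error: M[<F>, t] is empty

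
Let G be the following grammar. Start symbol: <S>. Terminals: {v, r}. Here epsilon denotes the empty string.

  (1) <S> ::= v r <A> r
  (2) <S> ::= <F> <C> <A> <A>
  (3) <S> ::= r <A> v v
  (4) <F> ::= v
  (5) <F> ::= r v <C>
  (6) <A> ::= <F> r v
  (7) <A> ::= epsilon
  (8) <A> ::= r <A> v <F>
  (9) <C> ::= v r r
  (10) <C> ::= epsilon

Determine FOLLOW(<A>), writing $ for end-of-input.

{$, r, v}

FIRST(<F>) = {r, v}
FIRST(<C>) = {epsilon, v}
FIRST(<S>) = {r, v}  (via <F> <C> <A> <A>)
FIRST(<A>) = {epsilon, r, v}  (via <F> r v)
FOLLOW(<S>) includes $ since <S> is the start symbol.
FOLLOW(<S>): <S> appears on no right-hand side. Thus FOLLOW(<S>) = {$}.
FOLLOW(<A>): in <S>::=v r <A> r, <A> is followed by r with FIRST {r}; in <S>::=<F> <C> <A> <A> (occurrence 1), <A> is followed by <A> with FIRST {epsilon, r, v}; in <S>::=<F> <C> <A> <A> (occurrence 1), the suffix after <A> is nullable, so FOLLOW(<A>) ⊇ FOLLOW(<S>) = {$}; in <S>::=<F> <C> <A> <A> (occurrence 2), the suffix after <A> is empty, so FOLLOW(<A>) ⊇ FOLLOW(<S>) = {$}; in <S>::=r <A> v v, <A> is followed by v v with FIRST {v}; in <A>::=r <A> v <F>, <A> is followed by v <F> with FIRST {v}. Thus FOLLOW(<A>) = {$, r, v}.
FOLLOW(<F>): in <S>::=<F> <C> <A> <A>, <F> is followed by <C> <A> <A> with FIRST {epsilon, r, v}; in <S>::=<F> <C> <A> <A>, the suffix after <F> is nullable, so FOLLOW(<F>) ⊇ FOLLOW(<S>) = {$}; in <A>::=<F> r v, <F> is followed by r v with FIRST {r}; in <A>::=r <A> v <F>, the suffix after <F> is empty, so FOLLOW(<F>) ⊇ FOLLOW(<A>) = {$, r, v}. Thus FOLLOW(<F>) = {$, r, v}.
FOLLOW(<C>): in <S>::=<F> <C> <A> <A>, <C> is followed by <A> <A> with FIRST {epsilon, r, v}; in <S>::=<F> <C> <A> <A>, the suffix after <C> is nullable, so FOLLOW(<C>) ⊇ FOLLOW(<S>) = {$}; in <F>::=r v <C>, the suffix after <C> is empty, so FOLLOW(<C>) ⊇ FOLLOW(<F>) = {$, r, v}. Thus FOLLOW(<C>) = {$, r, v}.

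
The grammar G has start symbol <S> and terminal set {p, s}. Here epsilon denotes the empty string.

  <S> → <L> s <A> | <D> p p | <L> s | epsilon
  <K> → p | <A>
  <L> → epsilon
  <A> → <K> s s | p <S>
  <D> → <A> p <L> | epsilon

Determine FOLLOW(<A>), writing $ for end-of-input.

FIRST(<L>) = {epsilon}
FIRST(<S>) = {epsilon, p, s}  (via <L> s <A>, <D> p p, <L> s)
FIRST(<K>) = {p}  (via <A>)
FIRST(<A>) = {p}  (via <K> s s)
FIRST(<D>) = {epsilon, p}  (via <A> p <L>)
FOLLOW(<S>) includes $ since <S> is the start symbol.
FOLLOW(<K>): in <A>→<K> s s, <K> is followed by s s with FIRST {s}. Thus FOLLOW(<K>) = {s}.
FOLLOW(<D>): in <S>→<D> p p, <D> is followed by p p with FIRST {p}. Thus FOLLOW(<D>) = {p}.
FOLLOW(<L>): in <S>→<L> s <A>, <L> is followed by s <A> with FIRST {s}; in <S>→<L> s, <L> is followed by s with FIRST {s}; in <D>→<A> p <L>, the suffix after <L> is empty, so FOLLOW(<L>) ⊇ FOLLOW(<D>) = {p}. Thus FOLLOW(<L>) = {p, s}.
FOLLOW(<S>): in <A>→p <S>, the suffix after <S> is empty, so FOLLOW(<S>) ⊇ FOLLOW(<A>) = {$, p, s}. Thus FOLLOW(<S>) = {$, p, s}.
FOLLOW(<A>): in <S>→<L> s <A>, the suffix after <A> is empty, so FOLLOW(<A>) ⊇ FOLLOW(<S>) = {$, p, s}; in <K>→<A>, the suffix after <A> is empty, so FOLLOW(<A>) ⊇ FOLLOW(<K>) = {s}; in <D>→<A> p <L>, <A> is followed by p <L> with FIRST {p}. Thus FOLLOW(<A>) = {$, p, s}.

{$, p, s}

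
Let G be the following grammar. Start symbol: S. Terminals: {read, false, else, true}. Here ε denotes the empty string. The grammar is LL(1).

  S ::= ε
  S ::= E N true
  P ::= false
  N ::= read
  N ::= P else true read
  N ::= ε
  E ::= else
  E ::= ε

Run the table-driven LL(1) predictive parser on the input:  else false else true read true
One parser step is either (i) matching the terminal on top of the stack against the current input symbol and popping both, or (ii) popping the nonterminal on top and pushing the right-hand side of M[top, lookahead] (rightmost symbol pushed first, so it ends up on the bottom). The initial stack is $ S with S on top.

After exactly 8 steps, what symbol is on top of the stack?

read

step 1: stack=$ S  input=else false else true read true $  — expand S ::= E N true
step 2: stack=$ true N E  input=else false else true read true $  — expand E ::= else
step 3: stack=$ true N else  input=else false else true read true $  — match else
step 4: stack=$ true N  input=false else true read true $  — expand N ::= P else true read
step 5: stack=$ true read true else P  input=false else true read true $  — expand P ::= false
step 6: stack=$ true read true else false  input=false else true read true $  — match false
step 7: stack=$ true read true else  input=else true read true $  — match else
step 8: stack=$ true read true  input=true read true $  — match true
Stack after step 8: $ true read (top = read).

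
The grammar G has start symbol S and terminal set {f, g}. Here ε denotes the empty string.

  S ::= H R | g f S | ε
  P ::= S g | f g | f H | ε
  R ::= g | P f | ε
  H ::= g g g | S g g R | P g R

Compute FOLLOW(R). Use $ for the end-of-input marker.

FIRST(S) = {ε, f, g}  (via H R)
FIRST(P) = {ε, f, g}  (via S g)
FIRST(R) = {ε, f, g}  (via P f)
FIRST(H) = {f, g}  (via S g g R, P g R)
FOLLOW(S) includes $ since S is the start symbol.
FOLLOW(S): in S::=g f S, the suffix after S is empty (adds nothing new); in P::=S g, S is followed by g with FIRST {g}; in H::=S g g R, S is followed by g g R with FIRST {g}. Thus FOLLOW(S) = {$, g}.
FOLLOW(P): in R::=P f, P is followed by f with FIRST {f}; in H::=P g R, P is followed by g R with FIRST {g}. Thus FOLLOW(P) = {f, g}.
FOLLOW(H): in S::=H R, H is followed by R with FIRST {ε, f, g}; in S::=H R, the suffix after H is nullable, so FOLLOW(H) ⊇ FOLLOW(S) = {$, g}; in P::=f H, the suffix after H is empty, so FOLLOW(H) ⊇ FOLLOW(P) = {f, g}. Thus FOLLOW(H) = {$, f, g}.
FOLLOW(R): in S::=H R, the suffix after R is empty, so FOLLOW(R) ⊇ FOLLOW(S) = {$, g}; in H::=S g g R, the suffix after R is empty, so FOLLOW(R) ⊇ FOLLOW(H) = {$, f, g}; in H::=P g R, the suffix after R is empty, so FOLLOW(R) ⊇ FOLLOW(H) = {$, f, g}. Thus FOLLOW(R) = {$, f, g}.

{$, f, g}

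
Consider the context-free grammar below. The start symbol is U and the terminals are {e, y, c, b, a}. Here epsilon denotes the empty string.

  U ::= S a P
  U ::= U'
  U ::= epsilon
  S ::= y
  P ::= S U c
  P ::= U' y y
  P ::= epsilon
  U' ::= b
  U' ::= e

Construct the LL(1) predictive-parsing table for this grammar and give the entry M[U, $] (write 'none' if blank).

FIRST(S): from S::=y we get {y}. So FIRST(S) = {y}.
FIRST(U'): from U'::=b we get {b}; from U'::=e we get {e}. So FIRST(U') = {b, e}.
FIRST(U): from U::=S a P we get {y}; from U::=U' we get {b, e}; from U::=epsilon we get {epsilon}. So FIRST(U) = {epsilon, b, e, y}.
FIRST(P): from P::=S U c we get {y}; from P::=U' y y we get {b, e}; from P::=epsilon we get {epsilon}. So FIRST(P) = {epsilon, b, e, y}.
FOLLOW(U) includes $ since U is the start symbol.
FOLLOW(U): in P::=S U c, U is followed by c with FIRST {c}. Thus FOLLOW(U) = {$, c}.
For U ::= S a P: FIRST(S a P) = {y}, so it goes in M[U, t] for t ∈ {y}.
For U ::= U': FIRST(U') = {b, e}, so it goes in M[U, t] for t ∈ {b, e}.
For U ::= epsilon: FIRST(epsilon) = {epsilon}, so it goes in M[U, t] for t ∈ {}; since epsilon ∈ FIRST, also for every t ∈ FOLLOW(U) = {$, c}.

U ::= epsilon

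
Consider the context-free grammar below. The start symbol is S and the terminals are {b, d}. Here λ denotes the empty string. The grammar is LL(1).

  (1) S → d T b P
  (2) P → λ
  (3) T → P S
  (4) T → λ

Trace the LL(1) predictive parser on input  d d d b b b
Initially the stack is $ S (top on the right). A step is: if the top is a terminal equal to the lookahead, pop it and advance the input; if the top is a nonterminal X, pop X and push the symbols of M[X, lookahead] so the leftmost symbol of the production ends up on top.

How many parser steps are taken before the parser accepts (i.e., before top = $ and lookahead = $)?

17

      Stack              Input          Action
   1  $ S                d d d b b b $  expand S → d T b P
   2  $ P b T d          d d d b b b $  match d
   3  $ P b T            d d b b b $    expand T → P S
   4  $ P b S P          d d b b b $    expand P → λ
   5  $ P b S            d d b b b $    expand S → d T b P
   6  $ P b P b T d      d d b b b $    match d
   7  $ P b P b T        d b b b $      expand T → P S
   8  $ P b P b S P      d b b b $      expand P → λ
   9  $ P b P b S        d b b b $      expand S → d T b P
  10  $ P b P b P b T d  d b b b $      match d
  11  $ P b P b P b T    b b b $        expand T → λ
  12  $ P b P b P b      b b b $        match b
  13  $ P b P b P        b b $          expand P → λ
  14  $ P b P b          b b $          match b
  15  $ P b P            b $            expand P → λ
  16  $ P b              b $            match b
  17  $ P                $              expand P → λ
Accept reached after 17 steps.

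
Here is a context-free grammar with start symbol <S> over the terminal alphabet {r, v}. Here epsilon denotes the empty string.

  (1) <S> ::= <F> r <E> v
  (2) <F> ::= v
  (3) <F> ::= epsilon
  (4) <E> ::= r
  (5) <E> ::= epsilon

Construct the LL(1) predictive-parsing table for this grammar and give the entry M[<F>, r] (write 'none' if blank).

FIRST(<F>) = {epsilon, v}
FIRST(<E>) = {epsilon, r}
FIRST(<S>) = {r, v}  (via <F> r <E> v)
FOLLOW(<S>) includes $ since <S> is the start symbol.
FOLLOW(<F>): in <S>::=<F> r <E> v, <F> is followed by r <E> v with FIRST {r}. Thus FOLLOW(<F>) = {r}.
For <F> ::= v: FIRST(v) = {v}, so it goes in M[<F>, t] for t ∈ {v}.
For <F> ::= epsilon: FIRST(epsilon) = {epsilon}, so it goes in M[<F>, t] for t ∈ {}; since epsilon ∈ FIRST, also for every t ∈ FOLLOW(<F>) = {r}.

<F> ::= epsilon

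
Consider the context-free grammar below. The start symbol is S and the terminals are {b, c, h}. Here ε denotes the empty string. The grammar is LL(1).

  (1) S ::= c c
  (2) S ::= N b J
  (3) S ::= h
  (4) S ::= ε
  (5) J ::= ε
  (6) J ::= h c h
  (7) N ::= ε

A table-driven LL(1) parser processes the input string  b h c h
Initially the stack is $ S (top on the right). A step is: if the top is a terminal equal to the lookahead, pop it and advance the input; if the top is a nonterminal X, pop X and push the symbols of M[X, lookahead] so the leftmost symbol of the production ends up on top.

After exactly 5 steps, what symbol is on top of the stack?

c

step 1: stack=$ S  input=b h c h $  — expand S ::= N b J
step 2: stack=$ J b N  input=b h c h $  — expand N ::= ε
step 3: stack=$ J b  input=b h c h $  — match b
step 4: stack=$ J  input=h c h $  — expand J ::= h c h
step 5: stack=$ h c h  input=h c h $  — match h
Stack after step 5: $ h c (top = c).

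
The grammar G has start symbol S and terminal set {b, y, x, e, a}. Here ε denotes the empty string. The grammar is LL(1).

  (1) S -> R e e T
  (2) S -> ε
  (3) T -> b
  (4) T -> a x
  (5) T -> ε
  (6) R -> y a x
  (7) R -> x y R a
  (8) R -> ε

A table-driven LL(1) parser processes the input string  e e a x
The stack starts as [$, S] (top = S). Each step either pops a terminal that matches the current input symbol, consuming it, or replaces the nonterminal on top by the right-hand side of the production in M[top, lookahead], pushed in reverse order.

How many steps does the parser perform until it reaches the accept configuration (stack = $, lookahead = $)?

step 1: stack=$ S  input=e e a x $  — expand S -> R e e T
step 2: stack=$ T e e R  input=e e a x $  — expand R -> ε
step 3: stack=$ T e e  input=e e a x $  — match e
step 4: stack=$ T e  input=e a x $  — match e
step 5: stack=$ T  input=a x $  — expand T -> a x
step 6: stack=$ x a  input=a x $  — match a
step 7: stack=$ x  input=x $  — match x
Accept reached after 7 steps.

7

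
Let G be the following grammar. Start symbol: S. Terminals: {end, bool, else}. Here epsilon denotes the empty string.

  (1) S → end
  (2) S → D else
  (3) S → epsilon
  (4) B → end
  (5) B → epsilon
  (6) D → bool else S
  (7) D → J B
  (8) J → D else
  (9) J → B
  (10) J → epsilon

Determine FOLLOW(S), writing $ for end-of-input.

{$, else}

FIRST(B) = {epsilon, end}
FIRST(S) = {epsilon, bool, else, end}  (via D else)
FIRST(D) = {epsilon, bool, else, end}  (via J B)
FIRST(J) = {epsilon, bool, else, end}  (via D else, B)
FOLLOW(S) includes $ since S is the start symbol.
FOLLOW(D): in S→D else, D is followed by else with FIRST {else}; in J→D else, D is followed by else with FIRST {else}. Thus FOLLOW(D) = {else}.
FOLLOW(S): in D→bool else S, the suffix after S is empty, so FOLLOW(S) ⊇ FOLLOW(D) = {else}. Thus FOLLOW(S) = {$, else}.
FOLLOW(J): in D→J B, J is followed by B with FIRST {epsilon, end}; in D→J B, the suffix after J is nullable, so FOLLOW(J) ⊇ FOLLOW(D) = {else}. Thus FOLLOW(J) = {else, end}.
FOLLOW(B): in D→J B, the suffix after B is empty, so FOLLOW(B) ⊇ FOLLOW(D) = {else}; in J→B, the suffix after B is empty, so FOLLOW(B) ⊇ FOLLOW(J) = {else, end}. Thus FOLLOW(B) = {else, end}.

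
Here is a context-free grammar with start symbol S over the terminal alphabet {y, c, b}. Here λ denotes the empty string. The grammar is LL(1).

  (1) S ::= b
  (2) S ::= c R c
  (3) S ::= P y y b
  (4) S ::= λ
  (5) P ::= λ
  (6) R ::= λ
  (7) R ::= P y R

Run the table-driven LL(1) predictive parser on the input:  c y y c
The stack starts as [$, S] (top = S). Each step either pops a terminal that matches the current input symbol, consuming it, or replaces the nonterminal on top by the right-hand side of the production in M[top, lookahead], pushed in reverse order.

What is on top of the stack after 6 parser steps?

P

step 1: stack=$ S  input=c y y c $  — expand S ::= c R c
step 2: stack=$ c R c  input=c y y c $  — match c
step 3: stack=$ c R  input=y y c $  — expand R ::= P y R
step 4: stack=$ c R y P  input=y y c $  — expand P ::= λ
step 5: stack=$ c R y  input=y y c $  — match y
step 6: stack=$ c R  input=y c $  — expand R ::= P y R
Stack after step 6: $ c R y P (top = P).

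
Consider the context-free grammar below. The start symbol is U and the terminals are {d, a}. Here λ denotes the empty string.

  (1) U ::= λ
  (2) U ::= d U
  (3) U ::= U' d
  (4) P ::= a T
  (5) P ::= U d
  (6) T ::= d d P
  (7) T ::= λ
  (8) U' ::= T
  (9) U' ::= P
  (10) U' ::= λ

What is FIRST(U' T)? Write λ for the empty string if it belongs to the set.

{λ, a, d}

FIRST(T) = {λ, d}
FIRST(U) = {λ, a, d}  (via U' d)
FIRST(P) = {a, d}  (via U d)
FIRST(U') = {λ, a, d}  (via T, P)
FIRST(U' T): take FIRST of each symbol in turn, carrying on past any symbol whose FIRST contains λ; result {λ, a, d}.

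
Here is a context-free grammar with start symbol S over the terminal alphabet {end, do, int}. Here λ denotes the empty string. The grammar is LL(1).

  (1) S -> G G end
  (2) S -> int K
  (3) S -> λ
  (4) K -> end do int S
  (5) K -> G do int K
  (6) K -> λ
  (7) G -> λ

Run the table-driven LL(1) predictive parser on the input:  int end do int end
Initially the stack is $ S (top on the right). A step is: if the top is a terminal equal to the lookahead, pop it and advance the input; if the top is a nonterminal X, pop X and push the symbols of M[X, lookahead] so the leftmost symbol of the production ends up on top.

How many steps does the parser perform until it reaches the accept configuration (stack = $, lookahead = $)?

10

step 1: stack=$ S  input=int end do int end $  — expand S -> int K
step 2: stack=$ K int  input=int end do int end $  — match int
step 3: stack=$ K  input=end do int end $  — expand K -> end do int S
step 4: stack=$ S int do end  input=end do int end $  — match end
step 5: stack=$ S int do  input=do int end $  — match do
step 6: stack=$ S int  input=int end $  — match int
step 7: stack=$ S  input=end $  — expand S -> G G end
step 8: stack=$ end G G  input=end $  — expand G -> λ
step 9: stack=$ end G  input=end $  — expand G -> λ
step 10: stack=$ end  input=end $  — match end
Accept reached after 10 steps.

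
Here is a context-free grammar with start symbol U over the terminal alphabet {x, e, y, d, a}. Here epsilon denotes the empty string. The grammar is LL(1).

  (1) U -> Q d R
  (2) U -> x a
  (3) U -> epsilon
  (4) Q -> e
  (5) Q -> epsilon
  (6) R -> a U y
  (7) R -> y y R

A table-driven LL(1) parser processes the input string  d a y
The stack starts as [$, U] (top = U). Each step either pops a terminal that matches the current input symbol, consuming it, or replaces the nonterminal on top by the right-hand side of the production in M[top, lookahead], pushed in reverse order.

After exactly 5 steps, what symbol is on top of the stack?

U

     Stack    Input    Action
  1  $ U      d a y $  expand U -> Q d R
  2  $ R d Q  d a y $  expand Q -> epsilon
  3  $ R d    d a y $  match d
  4  $ R      a y $    expand R -> a U y
  5  $ y U a  a y $    match a
Stack after step 5: $ y U (top = U).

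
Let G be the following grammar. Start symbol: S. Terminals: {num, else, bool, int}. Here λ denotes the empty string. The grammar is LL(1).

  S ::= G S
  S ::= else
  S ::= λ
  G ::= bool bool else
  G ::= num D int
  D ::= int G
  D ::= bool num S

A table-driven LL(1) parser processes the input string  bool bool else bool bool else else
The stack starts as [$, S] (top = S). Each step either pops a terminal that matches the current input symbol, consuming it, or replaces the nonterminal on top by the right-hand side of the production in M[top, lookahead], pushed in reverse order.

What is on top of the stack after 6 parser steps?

G

step 1: stack=$ S  input=bool bool else bool bool else else $  — expand S ::= G S
step 2: stack=$ S G  input=bool bool else bool bool else else $  — expand G ::= bool bool else
step 3: stack=$ S else bool bool  input=bool bool else bool bool else else $  — match bool
step 4: stack=$ S else bool  input=bool else bool bool else else $  — match bool
step 5: stack=$ S else  input=else bool bool else else $  — match else
step 6: stack=$ S  input=bool bool else else $  — expand S ::= G S
Stack after step 6: $ S G (top = G).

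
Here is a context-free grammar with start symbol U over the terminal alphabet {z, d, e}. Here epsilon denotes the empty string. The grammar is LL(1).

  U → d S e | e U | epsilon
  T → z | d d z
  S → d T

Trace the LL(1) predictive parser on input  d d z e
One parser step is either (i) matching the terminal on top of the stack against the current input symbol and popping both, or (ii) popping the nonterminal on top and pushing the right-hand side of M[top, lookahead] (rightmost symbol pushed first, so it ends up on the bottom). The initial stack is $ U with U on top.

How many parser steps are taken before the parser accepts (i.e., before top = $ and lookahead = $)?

7

step 1: stack=$ U  input=d d z e $  — expand U → d S e
step 2: stack=$ e S d  input=d d z e $  — match d
step 3: stack=$ e S  input=d z e $  — expand S → d T
step 4: stack=$ e T d  input=d z e $  — match d
step 5: stack=$ e T  input=z e $  — expand T → z
step 6: stack=$ e z  input=z e $  — match z
step 7: stack=$ e  input=e $  — match e
Accept reached after 7 steps.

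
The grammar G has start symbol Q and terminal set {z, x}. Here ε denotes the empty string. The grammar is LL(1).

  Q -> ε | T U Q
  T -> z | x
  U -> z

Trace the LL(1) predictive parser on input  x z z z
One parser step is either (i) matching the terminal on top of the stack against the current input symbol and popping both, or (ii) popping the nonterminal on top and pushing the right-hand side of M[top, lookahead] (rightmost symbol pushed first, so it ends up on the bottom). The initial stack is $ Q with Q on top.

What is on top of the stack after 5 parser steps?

step 1: stack=$ Q  input=x z z z $  — expand Q -> T U Q
step 2: stack=$ Q U T  input=x z z z $  — expand T -> x
step 3: stack=$ Q U x  input=x z z z $  — match x
step 4: stack=$ Q U  input=z z z $  — expand U -> z
step 5: stack=$ Q z  input=z z z $  — match z
Stack after step 5: $ Q (top = Q).

Q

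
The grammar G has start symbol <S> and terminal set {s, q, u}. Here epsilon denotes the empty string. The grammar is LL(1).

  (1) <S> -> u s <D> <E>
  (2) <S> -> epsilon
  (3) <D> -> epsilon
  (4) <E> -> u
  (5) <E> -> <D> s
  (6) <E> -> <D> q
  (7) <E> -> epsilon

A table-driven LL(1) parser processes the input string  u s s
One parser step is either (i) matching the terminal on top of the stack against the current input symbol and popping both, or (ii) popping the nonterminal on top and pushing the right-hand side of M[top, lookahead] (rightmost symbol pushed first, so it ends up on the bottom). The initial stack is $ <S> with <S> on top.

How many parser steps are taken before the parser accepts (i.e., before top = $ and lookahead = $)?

7

step 1: stack=$ <S>  input=u s s $  — expand <S> -> u s <D> <E>
step 2: stack=$ <E> <D> s u  input=u s s $  — match u
step 3: stack=$ <E> <D> s  input=s s $  — match s
step 4: stack=$ <E> <D>  input=s $  — expand <D> -> epsilon
step 5: stack=$ <E>  input=s $  — expand <E> -> <D> s
step 6: stack=$ s <D>  input=s $  — expand <D> -> epsilon
step 7: stack=$ s  input=s $  — match s
Accept reached after 7 steps.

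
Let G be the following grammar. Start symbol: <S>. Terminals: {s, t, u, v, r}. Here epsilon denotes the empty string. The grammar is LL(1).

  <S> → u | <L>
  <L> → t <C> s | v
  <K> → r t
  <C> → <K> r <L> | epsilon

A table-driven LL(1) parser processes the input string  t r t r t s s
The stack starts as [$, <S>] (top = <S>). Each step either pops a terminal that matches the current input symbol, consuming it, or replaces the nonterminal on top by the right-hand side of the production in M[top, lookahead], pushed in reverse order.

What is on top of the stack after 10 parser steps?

      Stack          Input            Action
   1  $ <S>          t r t r t s s $  expand <S> → <L>
   2  $ <L>          t r t r t s s $  expand <L> → t <C> s
   3  $ s <C> t      t r t r t s s $  match t
   4  $ s <C>        r t r t s s $    expand <C> → <K> r <L>
   5  $ s <L> r <K>  r t r t s s $    expand <K> → r t
   6  $ s <L> r t r  r t r t s s $    match r
   7  $ s <L> r t    t r t s s $      match t
   8  $ s <L> r      r t s s $        match r
   9  $ s <L>        t s s $          expand <L> → t <C> s
  10  $ s s <C> t    t s s $          match t
Stack after step 10: $ s s <C> (top = <C>).

<C>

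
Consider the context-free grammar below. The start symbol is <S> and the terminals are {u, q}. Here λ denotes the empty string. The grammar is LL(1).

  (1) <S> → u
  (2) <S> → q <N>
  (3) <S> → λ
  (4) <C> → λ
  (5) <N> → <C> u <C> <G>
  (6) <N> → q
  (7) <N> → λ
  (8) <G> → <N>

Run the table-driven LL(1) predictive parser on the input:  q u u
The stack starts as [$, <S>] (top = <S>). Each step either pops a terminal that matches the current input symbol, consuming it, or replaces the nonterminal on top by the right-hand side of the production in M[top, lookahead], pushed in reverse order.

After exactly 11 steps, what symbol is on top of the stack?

      Stack            Input    Action
   1  $ <S>            q u u $  expand <S> → q <N>
   2  $ <N> q          q u u $  match q
   3  $ <N>            u u $    expand <N> → <C> u <C> <G>
   4  $ <G> <C> u <C>  u u $    expand <C> → λ
   5  $ <G> <C> u      u u $    match u
   6  $ <G> <C>        u $      expand <C> → λ
   7  $ <G>            u $      expand <G> → <N>
   8  $ <N>            u $      expand <N> → <C> u <C> <G>
   9  $ <G> <C> u <C>  u $      expand <C> → λ
  10  $ <G> <C> u      u $      match u
  11  $ <G> <C>        $        expand <C> → λ
Stack after step 11: $ <G> (top = <G>).

<G>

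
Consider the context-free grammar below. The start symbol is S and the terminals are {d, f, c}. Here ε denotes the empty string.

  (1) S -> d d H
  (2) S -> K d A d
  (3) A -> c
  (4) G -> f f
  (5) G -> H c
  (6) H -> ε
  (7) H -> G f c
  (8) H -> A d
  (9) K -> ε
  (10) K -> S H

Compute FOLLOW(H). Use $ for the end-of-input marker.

FIRST(A): from A->c we get {c}. So FIRST(A) = {c}.
FIRST(S): from S->d d H we get {d}; from S->K d A d we get {d}. So FIRST(S) = {d}.
FIRST(K): from K->ε we get {ε}; from K->S H we get {d}. So FIRST(K) = {ε, d}.
FIRST(G): from G->f f we get {f}; from G->H c we get {c, f}. So FIRST(G) = {c, f}.
FIRST(H): from H->ε we get {ε}; from H->G f c we get {c, f}; from H->A d we get {c}. So FIRST(H) = {ε, c, f}.
FOLLOW(S) includes $ since S is the start symbol.
FOLLOW(A): in S->K d A d, A is followed by d with FIRST {d}; in H->A d, A is followed by d with FIRST {d}. Thus FOLLOW(A) = {d}.
FOLLOW(G): in H->G f c, G is followed by f c with FIRST {f}. Thus FOLLOW(G) = {f}.
FOLLOW(K): in S->K d A d, K is followed by d A d with FIRST {d}. Thus FOLLOW(K) = {d}.
FOLLOW(S): in K->S H, S is followed by H with FIRST {ε, c, f}; in K->S H, the suffix after S is nullable, so FOLLOW(S) ⊇ FOLLOW(K) = {d}. Thus FOLLOW(S) = {$, c, d, f}.
FOLLOW(H): in S->d d H, the suffix after H is empty, so FOLLOW(H) ⊇ FOLLOW(S) = {$, c, d, f}; in G->H c, H is followed by c with FIRST {c}; in K->S H, the suffix after H is empty, so FOLLOW(H) ⊇ FOLLOW(K) = {d}. Thus FOLLOW(H) = {$, c, d, f}.

{$, c, d, f}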